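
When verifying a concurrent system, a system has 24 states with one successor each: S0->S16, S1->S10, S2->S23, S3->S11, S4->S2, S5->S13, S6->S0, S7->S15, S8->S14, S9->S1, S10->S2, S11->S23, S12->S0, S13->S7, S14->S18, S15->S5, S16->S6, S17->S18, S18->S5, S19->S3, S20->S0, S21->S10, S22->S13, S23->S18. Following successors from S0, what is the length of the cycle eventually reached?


Trace from S0 until a state repeats:
  S0 -> S16 -> S6 -> S0
S0 first seen at step 0, revisited at step 3.
Cycle length = 3 - 0 = 3

3


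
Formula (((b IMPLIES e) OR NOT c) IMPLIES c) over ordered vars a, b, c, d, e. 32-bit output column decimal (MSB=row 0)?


Formula: (((b IMPLIES e) OR NOT c) IMPLIES c) over a, b, c, d, e (32 rows)
Evaluate each row (bits = a,b,c,d,e, MSB first):
  row 0 [00000]: (((0 IMPLIES 0) OR NOT 0) IMPLIES 0) -> 0
  row 1 [00001]: (((0 IMPLIES 1) OR NOT 0) IMPLIES 0) -> 0
  row 2 [00010]: (((0 IMPLIES 0) OR NOT 0) IMPLIES 0) -> 0
  row 3 [00011]: (((0 IMPLIES 1) OR NOT 0) IMPLIES 0) -> 0
  row 4 [00100]: (((0 IMPLIES 0) OR NOT 1) IMPLIES 1) -> 1
  row 5 [00101]: (((0 IMPLIES 1) OR NOT 1) IMPLIES 1) -> 1
  row 6 [00110]: (((0 IMPLIES 0) OR NOT 1) IMPLIES 1) -> 1
  row 7 [00111]: (((0 IMPLIES 1) OR NOT 1) IMPLIES 1) -> 1
  row 8 [01000]: (((1 IMPLIES 0) OR NOT 0) IMPLIES 0) -> 0
  row 9 [01001]: (((1 IMPLIES 1) OR NOT 0) IMPLIES 0) -> 0
  row 10 [01010]: (((1 IMPLIES 0) OR NOT 0) IMPLIES 0) -> 0
  row 11 [01011]: (((1 IMPLIES 1) OR NOT 0) IMPLIES 0) -> 0
  row 12 [01100]: (((1 IMPLIES 0) OR NOT 1) IMPLIES 1) -> 1
  row 13 [01101]: (((1 IMPLIES 1) OR NOT 1) IMPLIES 1) -> 1
  row 14 [01110]: (((1 IMPLIES 0) OR NOT 1) IMPLIES 1) -> 1
  row 15 [01111]: (((1 IMPLIES 1) OR NOT 1) IMPLIES 1) -> 1
  row 16 [10000]: (((0 IMPLIES 0) OR NOT 0) IMPLIES 0) -> 0
  row 17 [10001]: (((0 IMPLIES 1) OR NOT 0) IMPLIES 0) -> 0
  row 18 [10010]: (((0 IMPLIES 0) OR NOT 0) IMPLIES 0) -> 0
  row 19 [10011]: (((0 IMPLIES 1) OR NOT 0) IMPLIES 0) -> 0
  row 20 [10100]: (((0 IMPLIES 0) OR NOT 1) IMPLIES 1) -> 1
  row 21 [10101]: (((0 IMPLIES 1) OR NOT 1) IMPLIES 1) -> 1
  row 22 [10110]: (((0 IMPLIES 0) OR NOT 1) IMPLIES 1) -> 1
  row 23 [10111]: (((0 IMPLIES 1) OR NOT 1) IMPLIES 1) -> 1
  row 24 [11000]: (((1 IMPLIES 0) OR NOT 0) IMPLIES 0) -> 0
  row 25 [11001]: (((1 IMPLIES 1) OR NOT 0) IMPLIES 0) -> 0
  row 26 [11010]: (((1 IMPLIES 0) OR NOT 0) IMPLIES 0) -> 0
  row 27 [11011]: (((1 IMPLIES 1) OR NOT 0) IMPLIES 0) -> 0
  row 28 [11100]: (((1 IMPLIES 0) OR NOT 1) IMPLIES 1) -> 1
  row 29 [11101]: (((1 IMPLIES 1) OR NOT 1) IMPLIES 1) -> 1
  row 30 [11110]: (((1 IMPLIES 0) OR NOT 1) IMPLIES 1) -> 1
  row 31 [11111]: (((1 IMPLIES 1) OR NOT 1) IMPLIES 1) -> 1
Full result column, 4 rows per line (a,b,c fixed per line; d,e runs 00..11 left to right):
  rows 0-3 [a,b,c=000]: 0000  = hex 0
  rows 4-7 [a,b,c=001]: 1111  = hex F
  rows 8-11 [a,b,c=010]: 0000  = hex 0
  rows 12-15 [a,b,c=011]: 1111  = hex F
  rows 16-19 [a,b,c=100]: 0000  = hex 0
  rows 20-23 [a,b,c=101]: 1111  = hex F
  rows 24-27 [a,b,c=110]: 0000  = hex 0
  rows 28-31 [a,b,c=111]: 1111  = hex F
Output column (row 0 .. row 31) = 00001111000011110000111100001111
Output column grouped in 4s = 0000 1111 0000 1111 0000 1111 0000 1111 = 0x0F0F0F0F
Convert to decimal digit by digit (value = value*16 + digit):
  0 -> 0
  0*16 + 15 (F) = 15
  15*16 + 0 = 240
  240*16 + 15 (F) = 3855
  3855*16 + 0 = 61680
  61680*16 + 15 (F) = 986895
  986895*16 + 0 = 15790320
  15790320*16 + 15 (F) = 252645135
Decimal = 252645135

252645135


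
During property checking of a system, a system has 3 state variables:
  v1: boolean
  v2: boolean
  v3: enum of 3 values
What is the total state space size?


State space = product of domain sizes of all variables.
Domain sizes:
  v1 (boolean): 2
  v2 (boolean): 2
  v3 (enum of 3 values): 3
Product = 2 * 2 * 3 = 12

12


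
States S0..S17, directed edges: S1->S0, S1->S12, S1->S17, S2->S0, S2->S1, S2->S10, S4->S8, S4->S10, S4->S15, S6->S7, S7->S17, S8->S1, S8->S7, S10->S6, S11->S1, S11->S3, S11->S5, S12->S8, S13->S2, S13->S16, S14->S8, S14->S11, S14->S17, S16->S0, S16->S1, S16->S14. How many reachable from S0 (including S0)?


BFS from S0:
  layer 0: {S0}
Reachable set: {S0}
Count = 1

1


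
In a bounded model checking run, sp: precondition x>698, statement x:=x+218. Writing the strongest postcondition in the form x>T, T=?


Formula: sp(P, x:=E) = exists old_x. (x = E[old_x/x]) AND P[old_x/x] (old_x is the value of x before the assignment; eliminate old_x by solving x = E[old_x/x] for old_x)
Step 1: Precondition P: x>698, i.e. old_x > 698
Step 2: Assignment gives x = old_x + 218, so old_x = x - 218
Step 3: Substitute into P: x - 218 > 698
Step 4: Simplify: x > 698+218 = 916

916


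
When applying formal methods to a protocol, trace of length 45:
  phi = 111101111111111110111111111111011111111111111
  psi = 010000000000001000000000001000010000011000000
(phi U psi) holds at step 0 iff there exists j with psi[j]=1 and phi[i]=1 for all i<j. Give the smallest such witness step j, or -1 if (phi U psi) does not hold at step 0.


(phi U psi) at 0: need smallest j with psi[j]=1 and phi[i]=1 for all i in [0,j).
Scan from step 0:
  step 0: phi=1, psi=0 -> continue
  step 1: psi=1 and phi held for [0,1) -> witness found
Witness step = 1

1


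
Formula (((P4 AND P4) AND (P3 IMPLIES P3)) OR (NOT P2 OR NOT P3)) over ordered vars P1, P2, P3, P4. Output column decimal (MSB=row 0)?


Formula: (((P4 AND P4) AND (P3 IMPLIES P3)) OR (NOT P2 OR NOT P3)) over P1, P2, P3, P4 (16 rows)
Evaluate each row (bits = P1,P2,P3,P4, MSB first):
  row 0 [0000]: (((0 AND 0) AND (0 IMPLIES 0)) OR (NOT 0 OR NOT 0)) -> 1
  row 1 [0001]: (((1 AND 1) AND (0 IMPLIES 0)) OR (NOT 0 OR NOT 0)) -> 1
  row 2 [0010]: (((0 AND 0) AND (1 IMPLIES 1)) OR (NOT 0 OR NOT 1)) -> 1
  row 3 [0011]: (((1 AND 1) AND (1 IMPLIES 1)) OR (NOT 0 OR NOT 1)) -> 1
  row 4 [0100]: (((0 AND 0) AND (0 IMPLIES 0)) OR (NOT 1 OR NOT 0)) -> 1
  row 5 [0101]: (((1 AND 1) AND (0 IMPLIES 0)) OR (NOT 1 OR NOT 0)) -> 1
  row 6 [0110]: (((0 AND 0) AND (1 IMPLIES 1)) OR (NOT 1 OR NOT 1)) -> 0
  row 7 [0111]: (((1 AND 1) AND (1 IMPLIES 1)) OR (NOT 1 OR NOT 1)) -> 1
  row 8 [1000]: (((0 AND 0) AND (0 IMPLIES 0)) OR (NOT 0 OR NOT 0)) -> 1
  row 9 [1001]: (((1 AND 1) AND (0 IMPLIES 0)) OR (NOT 0 OR NOT 0)) -> 1
  row 10 [1010]: (((0 AND 0) AND (1 IMPLIES 1)) OR (NOT 0 OR NOT 1)) -> 1
  row 11 [1011]: (((1 AND 1) AND (1 IMPLIES 1)) OR (NOT 0 OR NOT 1)) -> 1
  row 12 [1100]: (((0 AND 0) AND (0 IMPLIES 0)) OR (NOT 1 OR NOT 0)) -> 1
  row 13 [1101]: (((1 AND 1) AND (0 IMPLIES 0)) OR (NOT 1 OR NOT 0)) -> 1
  row 14 [1110]: (((0 AND 0) AND (1 IMPLIES 1)) OR (NOT 1 OR NOT 1)) -> 0
  row 15 [1111]: (((1 AND 1) AND (1 IMPLIES 1)) OR (NOT 1 OR NOT 1)) -> 1
Full result column, 4 rows per line (P1,P2 fixed per line; P3,P4 runs 00..11 left to right):
  rows 0-3 [P1,P2=00]: 1111  = hex F
  rows 4-7 [P1,P2=01]: 1101  = hex D
  rows 8-11 [P1,P2=10]: 1111  = hex F
  rows 12-15 [P1,P2=11]: 1101  = hex D
Output column (row 0 .. row 15) = 1111110111111101
Output column grouped in 4s = 1111 1101 1111 1101 = 0xFDFD
Convert to decimal digit by digit (value = value*16 + digit):
  F -> 15
  15*16 + 13 (D) = 253
  253*16 + 15 (F) = 4063
  4063*16 + 13 (D) = 65021
Decimal = 65021

65021


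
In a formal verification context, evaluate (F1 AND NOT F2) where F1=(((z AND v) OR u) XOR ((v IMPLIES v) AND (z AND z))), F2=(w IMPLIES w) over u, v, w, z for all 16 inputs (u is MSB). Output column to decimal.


F1 = (((z AND v) OR u) XOR ((v IMPLIES v) AND (z AND z)))
F2 = (w IMPLIES w)
Counterexample to F1=>F2 is where F1=1 and F2=0.
Evaluate each row (bits = u,v,w,z, MSB first):
  row 0 [0000]: F1=0 F2=1 -> F1&~F2 -> 0
  row 1 [0001]: F1=1 F2=1 -> F1&~F2 -> 0
  row 2 [0010]: F1=0 F2=1 -> F1&~F2 -> 0
  row 3 [0011]: F1=1 F2=1 -> F1&~F2 -> 0
  row 4 [0100]: F1=0 F2=1 -> F1&~F2 -> 0
  row 5 [0101]: F1=0 F2=1 -> F1&~F2 -> 0
  row 6 [0110]: F1=0 F2=1 -> F1&~F2 -> 0
  row 7 [0111]: F1=0 F2=1 -> F1&~F2 -> 0
  row 8 [1000]: F1=1 F2=1 -> F1&~F2 -> 0
  row 9 [1001]: F1=0 F2=1 -> F1&~F2 -> 0
  row 10 [1010]: F1=1 F2=1 -> F1&~F2 -> 0
  row 11 [1011]: F1=0 F2=1 -> F1&~F2 -> 0
  row 12 [1100]: F1=1 F2=1 -> F1&~F2 -> 0
  row 13 [1101]: F1=0 F2=1 -> F1&~F2 -> 0
  row 14 [1110]: F1=1 F2=1 -> F1&~F2 -> 0
  row 15 [1111]: F1=0 F2=1 -> F1&~F2 -> 0
Full result column, 4 rows per line (u,v fixed per line; w,z runs 00..11 left to right):
  rows 0-3 [u,v=00]: 0000  = hex 0
  rows 4-7 [u,v=01]: 0000  = hex 0
  rows 8-11 [u,v=10]: 0000  = hex 0
  rows 12-15 [u,v=11]: 0000  = hex 0
Counterexample vector (row 0 .. row 15) = 0000000000000000
Output column grouped in 4s = 0000 0000 0000 0000 = 0x0000
Convert to decimal digit by digit (value = value*16 + digit):
  0 -> 0
  0*16 + 0 = 0
  0*16 + 0 = 0
  0*16 + 0 = 0
Decimal = 0

0


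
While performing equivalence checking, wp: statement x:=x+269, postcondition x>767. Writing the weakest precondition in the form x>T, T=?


Formula: wp(x:=E, P) = P[E/x] (substitute E for x in postcondition)
Step 1: Postcondition: x>767
Step 2: Substitute x+269 for x: x+269>767
Step 3: Solve for x: x > 767-269 = 498

498


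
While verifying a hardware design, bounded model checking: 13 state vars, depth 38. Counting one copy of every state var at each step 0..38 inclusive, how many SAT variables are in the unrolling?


BMC unrolls to depth k, creating one copy of each state var for steps 0..k.
Step count = 38 + 1 = 39 (steps 0 through 38)
Vars per step = 13
Total = 13 * 39 = 507

507


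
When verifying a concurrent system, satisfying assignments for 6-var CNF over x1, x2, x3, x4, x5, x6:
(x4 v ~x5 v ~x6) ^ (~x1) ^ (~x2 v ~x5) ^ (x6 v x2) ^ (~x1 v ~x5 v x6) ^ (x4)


CNF with 6 clauses over 6 vars (64 assignments).
An assignment satisfies CNF iff every clause has >=1 true literal.
Check each row (bits = x1,x2,x3,x4,x5,x6; clause T/F shown):
  row 0 [000000]: clauses=TTTFTF -> 0
  row 1 [000001]: clauses=TTTTTF -> 0
  row 2 [000010]: clauses=TTTFTF -> 0
  row 3 [000011]: clauses=FTTTTF -> 0
  row 4 [000100]: clauses=TTTFTT -> 0
  (every remaining row is evaluated the same way; all 64 results are listed next)
Full result column, 8 rows per line (x1,x2,x3 fixed per line; x4,x5,x6 runs 000..111 left to right):
  rows 0-7 [x1,x2,x3=000]: 00000101  (ones: 2)
  rows 8-15 [x1,x2,x3=001]: 00000101  (ones: 2)
  rows 16-23 [x1,x2,x3=010]: 00001100  (ones: 2)
  rows 24-31 [x1,x2,x3=011]: 00001100  (ones: 2)
  rows 32-39 [x1,x2,x3=100]: 00000000  (ones: 0)
  rows 40-47 [x1,x2,x3=101]: 00000000  (ones: 0)
  rows 48-55 [x1,x2,x3=110]: 00000000  (ones: 0)
  rows 56-63 [x1,x2,x3=111]: 00000000  (ones: 0)
Satisfying assignments = 2+2+2+2+0+0+0+0 = 8

8


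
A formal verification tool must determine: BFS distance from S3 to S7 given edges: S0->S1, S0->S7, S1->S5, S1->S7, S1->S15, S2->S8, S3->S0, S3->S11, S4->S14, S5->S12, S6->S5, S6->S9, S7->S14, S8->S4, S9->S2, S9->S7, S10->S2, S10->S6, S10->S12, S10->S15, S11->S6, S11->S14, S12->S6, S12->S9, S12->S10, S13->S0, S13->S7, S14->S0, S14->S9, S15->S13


BFS layer-by-layer from S3:
  dist 0: {S3}
  dist 1: {S0, S11}
  dist 2: {S1, S6, S7, S14}
  -> S7 reached at distance 2
Shortest path length = 2

2


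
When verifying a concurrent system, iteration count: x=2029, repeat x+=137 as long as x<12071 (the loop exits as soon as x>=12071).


Step 1: x goes from 2029 toward 12071 by 137; the body runs while x<12071, so iterations = ceil((bound-start)/step)
Step 2: Distance=10042
Step 3: ceil(10042/137)=74

74


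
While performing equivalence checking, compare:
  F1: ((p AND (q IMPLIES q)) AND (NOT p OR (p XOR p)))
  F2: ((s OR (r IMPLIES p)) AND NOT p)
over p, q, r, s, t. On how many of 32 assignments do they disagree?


F1 = ((p AND (q IMPLIES q)) AND (NOT p OR (p XOR p)))
F2 = ((s OR (r IMPLIES p)) AND NOT p)
Evaluate both on each of 32 rows (bits = p,q,r,s,t):
  row 0 [00000]: F1=0 F2=1 (differ) -> 1
  row 1 [00001]: F1=0 F2=1 (differ) -> 1
  row 2 [00010]: F1=0 F2=1 (differ) -> 1
  row 3 [00011]: F1=0 F2=1 (differ) -> 1
  row 4 [00100]: F1=0 F2=0 -> 0
  row 5 [00101]: F1=0 F2=0 -> 0
  row 6 [00110]: F1=0 F2=1 (differ) -> 1
  row 7 [00111]: F1=0 F2=1 (differ) -> 1
  row 8 [01000]: F1=0 F2=1 (differ) -> 1
  row 9 [01001]: F1=0 F2=1 (differ) -> 1
  row 10 [01010]: F1=0 F2=1 (differ) -> 1
  row 11 [01011]: F1=0 F2=1 (differ) -> 1
  row 12 [01100]: F1=0 F2=0 -> 0
  row 13 [01101]: F1=0 F2=0 -> 0
  row 14 [01110]: F1=0 F2=1 (differ) -> 1
  row 15 [01111]: F1=0 F2=1 (differ) -> 1
  row 16 [10000]: F1=0 F2=0 -> 0
  row 17 [10001]: F1=0 F2=0 -> 0
  row 18 [10010]: F1=0 F2=0 -> 0
  row 19 [10011]: F1=0 F2=0 -> 0
  row 20 [10100]: F1=0 F2=0 -> 0
  row 21 [10101]: F1=0 F2=0 -> 0
  row 22 [10110]: F1=0 F2=0 -> 0
  row 23 [10111]: F1=0 F2=0 -> 0
  row 24 [11000]: F1=0 F2=0 -> 0
  row 25 [11001]: F1=0 F2=0 -> 0
  row 26 [11010]: F1=0 F2=0 -> 0
  row 27 [11011]: F1=0 F2=0 -> 0
  row 28 [11100]: F1=0 F2=0 -> 0
  row 29 [11101]: F1=0 F2=0 -> 0
  row 30 [11110]: F1=0 F2=0 -> 0
  row 31 [11111]: F1=0 F2=0 -> 0
Full result column, 8 rows per line (p,q fixed per line; r,s,t runs 000..111 left to right):
  rows 0-7 [p,q=00]: 11110011  (ones: 6)
  rows 8-15 [p,q=01]: 11110011  (ones: 6)
  rows 16-23 [p,q=10]: 00000000  (ones: 0)
  rows 24-31 [p,q=11]: 00000000  (ones: 0)
Disagreements = 6+6+0+0 = 12

12


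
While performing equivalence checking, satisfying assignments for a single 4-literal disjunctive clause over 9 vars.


Step 1: Total=2^9=512
Step 2: Unsat when all 4 false: 2^5=32
Step 3: Sat=512-32=480

480


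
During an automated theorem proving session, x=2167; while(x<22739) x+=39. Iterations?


Step 1: x goes from 2167 toward 22739 by 39; the body runs while x<22739, so iterations = ceil((bound-start)/step)
Step 2: Distance=20572
Step 3: ceil(20572/39)=528

528


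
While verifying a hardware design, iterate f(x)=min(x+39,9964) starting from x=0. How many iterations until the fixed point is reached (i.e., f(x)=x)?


Step 1: x=0, cap=9964, increment=39
Step 2: x grows by 39 each step until capped at 9964; fixed point is x=9964
Step 3: iterations = ceil(9964/39) = 256

256


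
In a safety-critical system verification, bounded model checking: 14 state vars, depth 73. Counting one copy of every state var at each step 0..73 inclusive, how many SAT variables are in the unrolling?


BMC unrolls to depth k, creating one copy of each state var for steps 0..k.
Step count = 73 + 1 = 74 (steps 0 through 73)
Vars per step = 14
Total = 14 * 74 = 1036

1036


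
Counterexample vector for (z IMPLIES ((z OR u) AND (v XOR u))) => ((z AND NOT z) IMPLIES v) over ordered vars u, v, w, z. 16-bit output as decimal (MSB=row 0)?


F1 = (z IMPLIES ((z OR u) AND (v XOR u)))
F2 = ((z AND NOT z) IMPLIES v)
Counterexample to F1=>F2 is where F1=1 and F2=0.
Evaluate each row (bits = u,v,w,z, MSB first):
  row 0 [0000]: F1=1 F2=1 -> F1&~F2 -> 0
  row 1 [0001]: F1=0 F2=1 -> F1&~F2 -> 0
  row 2 [0010]: F1=1 F2=1 -> F1&~F2 -> 0
  row 3 [0011]: F1=0 F2=1 -> F1&~F2 -> 0
  row 4 [0100]: F1=1 F2=1 -> F1&~F2 -> 0
  row 5 [0101]: F1=1 F2=1 -> F1&~F2 -> 0
  row 6 [0110]: F1=1 F2=1 -> F1&~F2 -> 0
  row 7 [0111]: F1=1 F2=1 -> F1&~F2 -> 0
  row 8 [1000]: F1=1 F2=1 -> F1&~F2 -> 0
  row 9 [1001]: F1=1 F2=1 -> F1&~F2 -> 0
  row 10 [1010]: F1=1 F2=1 -> F1&~F2 -> 0
  row 11 [1011]: F1=1 F2=1 -> F1&~F2 -> 0
  row 12 [1100]: F1=1 F2=1 -> F1&~F2 -> 0
  row 13 [1101]: F1=0 F2=1 -> F1&~F2 -> 0
  row 14 [1110]: F1=1 F2=1 -> F1&~F2 -> 0
  row 15 [1111]: F1=0 F2=1 -> F1&~F2 -> 0
Full result column, 4 rows per line (u,v fixed per line; w,z runs 00..11 left to right):
  rows 0-3 [u,v=00]: 0000  = hex 0
  rows 4-7 [u,v=01]: 0000  = hex 0
  rows 8-11 [u,v=10]: 0000  = hex 0
  rows 12-15 [u,v=11]: 0000  = hex 0
Counterexample vector (row 0 .. row 15) = 0000000000000000
Output column grouped in 4s = 0000 0000 0000 0000 = 0x0000
Convert to decimal digit by digit (value = value*16 + digit):
  0 -> 0
  0*16 + 0 = 0
  0*16 + 0 = 0
  0*16 + 0 = 0
Decimal = 0

0


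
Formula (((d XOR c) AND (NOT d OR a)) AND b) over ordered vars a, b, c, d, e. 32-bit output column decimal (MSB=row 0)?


Formula: (((d XOR c) AND (NOT d OR a)) AND b) over a, b, c, d, e (32 rows)
Evaluate each row (bits = a,b,c,d,e, MSB first):
  row 0 [00000]: (((0 XOR 0) AND (NOT 0 OR 0)) AND 0) -> 0
  row 1 [00001]: (((0 XOR 0) AND (NOT 0 OR 0)) AND 0) -> 0
  row 2 [00010]: (((1 XOR 0) AND (NOT 1 OR 0)) AND 0) -> 0
  row 3 [00011]: (((1 XOR 0) AND (NOT 1 OR 0)) AND 0) -> 0
  row 4 [00100]: (((0 XOR 1) AND (NOT 0 OR 0)) AND 0) -> 0
  row 5 [00101]: (((0 XOR 1) AND (NOT 0 OR 0)) AND 0) -> 0
  row 6 [00110]: (((1 XOR 1) AND (NOT 1 OR 0)) AND 0) -> 0
  row 7 [00111]: (((1 XOR 1) AND (NOT 1 OR 0)) AND 0) -> 0
  row 8 [01000]: (((0 XOR 0) AND (NOT 0 OR 0)) AND 1) -> 0
  row 9 [01001]: (((0 XOR 0) AND (NOT 0 OR 0)) AND 1) -> 0
  row 10 [01010]: (((1 XOR 0) AND (NOT 1 OR 0)) AND 1) -> 0
  row 11 [01011]: (((1 XOR 0) AND (NOT 1 OR 0)) AND 1) -> 0
  row 12 [01100]: (((0 XOR 1) AND (NOT 0 OR 0)) AND 1) -> 1
  row 13 [01101]: (((0 XOR 1) AND (NOT 0 OR 0)) AND 1) -> 1
  row 14 [01110]: (((1 XOR 1) AND (NOT 1 OR 0)) AND 1) -> 0
  row 15 [01111]: (((1 XOR 1) AND (NOT 1 OR 0)) AND 1) -> 0
  row 16 [10000]: (((0 XOR 0) AND (NOT 0 OR 1)) AND 0) -> 0
  row 17 [10001]: (((0 XOR 0) AND (NOT 0 OR 1)) AND 0) -> 0
  row 18 [10010]: (((1 XOR 0) AND (NOT 1 OR 1)) AND 0) -> 0
  row 19 [10011]: (((1 XOR 0) AND (NOT 1 OR 1)) AND 0) -> 0
  row 20 [10100]: (((0 XOR 1) AND (NOT 0 OR 1)) AND 0) -> 0
  row 21 [10101]: (((0 XOR 1) AND (NOT 0 OR 1)) AND 0) -> 0
  row 22 [10110]: (((1 XOR 1) AND (NOT 1 OR 1)) AND 0) -> 0
  row 23 [10111]: (((1 XOR 1) AND (NOT 1 OR 1)) AND 0) -> 0
  row 24 [11000]: (((0 XOR 0) AND (NOT 0 OR 1)) AND 1) -> 0
  row 25 [11001]: (((0 XOR 0) AND (NOT 0 OR 1)) AND 1) -> 0
  row 26 [11010]: (((1 XOR 0) AND (NOT 1 OR 1)) AND 1) -> 1
  row 27 [11011]: (((1 XOR 0) AND (NOT 1 OR 1)) AND 1) -> 1
  row 28 [11100]: (((0 XOR 1) AND (NOT 0 OR 1)) AND 1) -> 1
  row 29 [11101]: (((0 XOR 1) AND (NOT 0 OR 1)) AND 1) -> 1
  row 30 [11110]: (((1 XOR 1) AND (NOT 1 OR 1)) AND 1) -> 0
  row 31 [11111]: (((1 XOR 1) AND (NOT 1 OR 1)) AND 1) -> 0
Full result column, 4 rows per line (a,b,c fixed per line; d,e runs 00..11 left to right):
  rows 0-3 [a,b,c=000]: 0000  = hex 0
  rows 4-7 [a,b,c=001]: 0000  = hex 0
  rows 8-11 [a,b,c=010]: 0000  = hex 0
  rows 12-15 [a,b,c=011]: 1100  = hex C
  rows 16-19 [a,b,c=100]: 0000  = hex 0
  rows 20-23 [a,b,c=101]: 0000  = hex 0
  rows 24-27 [a,b,c=110]: 0011  = hex 3
  rows 28-31 [a,b,c=111]: 1100  = hex C
Output column (row 0 .. row 31) = 00000000000011000000000000111100
Output column grouped in 4s = 0000 0000 0000 1100 0000 0000 0011 1100 = 0x000C003C
Convert to decimal digit by digit (value = value*16 + digit):
  0 -> 0
  0*16 + 0 = 0
  0*16 + 0 = 0
  0*16 + 12 (C) = 12
  12*16 + 0 = 192
  192*16 + 0 = 3072
  3072*16 + 3 = 49155
  49155*16 + 12 (C) = 786492
Decimal = 786492

786492


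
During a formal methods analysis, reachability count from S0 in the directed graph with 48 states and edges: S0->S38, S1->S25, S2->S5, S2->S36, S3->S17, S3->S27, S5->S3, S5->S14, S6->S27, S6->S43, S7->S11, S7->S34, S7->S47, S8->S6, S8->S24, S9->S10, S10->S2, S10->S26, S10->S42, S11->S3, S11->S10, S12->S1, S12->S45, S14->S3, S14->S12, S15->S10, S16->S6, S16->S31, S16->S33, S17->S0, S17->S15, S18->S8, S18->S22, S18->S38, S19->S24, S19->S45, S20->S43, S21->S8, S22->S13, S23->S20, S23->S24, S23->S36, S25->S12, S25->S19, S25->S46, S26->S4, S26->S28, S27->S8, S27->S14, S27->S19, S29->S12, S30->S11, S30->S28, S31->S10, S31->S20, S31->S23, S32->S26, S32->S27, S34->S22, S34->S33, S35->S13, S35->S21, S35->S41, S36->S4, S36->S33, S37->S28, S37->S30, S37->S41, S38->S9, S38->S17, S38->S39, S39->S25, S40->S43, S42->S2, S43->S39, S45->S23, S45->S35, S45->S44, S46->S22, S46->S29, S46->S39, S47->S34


BFS from S0:
  layer 0: {S0}
  layer 1: {S38}
  layer 2: {S9, S17, S39}
  layer 3: {S10, S15, S25}
  layer 4: {S2, S12, S19, S26, S42, S46}
  layer 5: {S1, S4, S5, S22, S24, S28, S29, S36, S45}
  layer 6: {S3, S13, S14, S23, S33, S35, S44}
  layer 7: {S20, S21, S27, S41}
  layer 8: {S8, S43}
  layer 9: {S6}
Reachable set: {S0, S1, S2, S3, S4, S5, S6, S8, S9, S10, S12, S13, S14, S15, S17, S19, S20, S21, S22, S23, S24, S25, S26, S27, S28, S29, S33, S35, S36, S38, S39, S41, S42, S43, S44, S45, S46}
Count = 37

37


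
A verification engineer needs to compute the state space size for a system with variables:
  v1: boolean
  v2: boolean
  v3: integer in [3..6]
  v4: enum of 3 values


State space = product of domain sizes of all variables.
Domain sizes:
  v1 (boolean): 2
  v2 (boolean): 2
  v3 (integer in [3..6]): 4
  v4 (enum of 3 values): 3
Product = 2 * 2 * 4 * 3 = 48

48


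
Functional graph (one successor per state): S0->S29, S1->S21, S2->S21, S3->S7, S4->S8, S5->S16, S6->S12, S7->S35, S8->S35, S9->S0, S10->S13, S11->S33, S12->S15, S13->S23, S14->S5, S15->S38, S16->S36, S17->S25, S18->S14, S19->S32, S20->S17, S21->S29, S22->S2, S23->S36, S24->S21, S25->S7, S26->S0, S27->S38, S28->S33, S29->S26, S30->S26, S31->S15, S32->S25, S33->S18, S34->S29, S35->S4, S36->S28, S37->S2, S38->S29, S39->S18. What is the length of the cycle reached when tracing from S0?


Trace from S0 until a state repeats:
  S0 -> S29 -> S26 -> S0
S0 first seen at step 0, revisited at step 3.
Cycle length = 3 - 0 = 3

3


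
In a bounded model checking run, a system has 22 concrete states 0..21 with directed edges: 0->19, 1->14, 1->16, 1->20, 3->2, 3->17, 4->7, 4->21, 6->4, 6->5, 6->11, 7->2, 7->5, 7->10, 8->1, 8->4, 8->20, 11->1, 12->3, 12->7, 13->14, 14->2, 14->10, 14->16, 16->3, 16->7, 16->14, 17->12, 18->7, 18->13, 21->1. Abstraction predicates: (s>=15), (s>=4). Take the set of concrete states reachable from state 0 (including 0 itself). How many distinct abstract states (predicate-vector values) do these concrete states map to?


BFS from 0:
Concrete reachable: {0, 19}
Abstract via predicates (s>=15), (s>=4):
  (0,0) <- {0}
  (1,1) <- {19}
Distinct abstract states = 2

2


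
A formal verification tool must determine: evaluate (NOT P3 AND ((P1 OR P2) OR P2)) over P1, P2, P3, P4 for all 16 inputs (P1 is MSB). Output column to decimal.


Formula: (NOT P3 AND ((P1 OR P2) OR P2)) over P1, P2, P3, P4 (16 rows)
Evaluate each row (bits = P1,P2,P3,P4, MSB first):
  row 0 [0000]: (NOT 0 AND ((0 OR 0) OR 0)) -> 0
  row 1 [0001]: (NOT 0 AND ((0 OR 0) OR 0)) -> 0
  row 2 [0010]: (NOT 1 AND ((0 OR 0) OR 0)) -> 0
  row 3 [0011]: (NOT 1 AND ((0 OR 0) OR 0)) -> 0
  row 4 [0100]: (NOT 0 AND ((0 OR 1) OR 1)) -> 1
  row 5 [0101]: (NOT 0 AND ((0 OR 1) OR 1)) -> 1
  row 6 [0110]: (NOT 1 AND ((0 OR 1) OR 1)) -> 0
  row 7 [0111]: (NOT 1 AND ((0 OR 1) OR 1)) -> 0
  row 8 [1000]: (NOT 0 AND ((1 OR 0) OR 0)) -> 1
  row 9 [1001]: (NOT 0 AND ((1 OR 0) OR 0)) -> 1
  row 10 [1010]: (NOT 1 AND ((1 OR 0) OR 0)) -> 0
  row 11 [1011]: (NOT 1 AND ((1 OR 0) OR 0)) -> 0
  row 12 [1100]: (NOT 0 AND ((1 OR 1) OR 1)) -> 1
  row 13 [1101]: (NOT 0 AND ((1 OR 1) OR 1)) -> 1
  row 14 [1110]: (NOT 1 AND ((1 OR 1) OR 1)) -> 0
  row 15 [1111]: (NOT 1 AND ((1 OR 1) OR 1)) -> 0
Full result column, 4 rows per line (P1,P2 fixed per line; P3,P4 runs 00..11 left to right):
  rows 0-3 [P1,P2=00]: 0000  = hex 0
  rows 4-7 [P1,P2=01]: 1100  = hex C
  rows 8-11 [P1,P2=10]: 1100  = hex C
  rows 12-15 [P1,P2=11]: 1100  = hex C
Output column (row 0 .. row 15) = 0000110011001100
Output column grouped in 4s = 0000 1100 1100 1100 = 0x0CCC
Convert to decimal digit by digit (value = value*16 + digit):
  0 -> 0
  0*16 + 12 (C) = 12
  12*16 + 12 (C) = 204
  204*16 + 12 (C) = 3276
Decimal = 3276

3276


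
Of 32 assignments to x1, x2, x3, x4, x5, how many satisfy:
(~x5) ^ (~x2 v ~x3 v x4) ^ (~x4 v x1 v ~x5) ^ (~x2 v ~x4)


CNF with 4 clauses over 5 vars (32 assignments).
An assignment satisfies CNF iff every clause has >=1 true literal.
Check each row (bits = x1,x2,x3,x4,x5; clause T/F shown):
  row 0 [00000]: clauses=TTTT -> 1
  row 1 [00001]: clauses=FTTT -> 0
  row 2 [00010]: clauses=TTTT -> 1
  row 3 [00011]: clauses=FTFT -> 0
  row 4 [00100]: clauses=TTTT -> 1
  row 5 [00101]: clauses=FTTT -> 0
  row 6 [00110]: clauses=TTTT -> 1
  row 7 [00111]: clauses=FTFT -> 0
  row 8 [01000]: clauses=TTTT -> 1
  row 9 [01001]: clauses=FTTT -> 0
  row 10 [01010]: clauses=TTTF -> 0
  row 11 [01011]: clauses=FTFF -> 0
  row 12 [01100]: clauses=TFTT -> 0
  row 13 [01101]: clauses=FFTT -> 0
  row 14 [01110]: clauses=TTTF -> 0
  row 15 [01111]: clauses=FTFF -> 0
  row 16 [10000]: clauses=TTTT -> 1
  row 17 [10001]: clauses=FTTT -> 0
  row 18 [10010]: clauses=TTTT -> 1
  row 19 [10011]: clauses=FTTT -> 0
  row 20 [10100]: clauses=TTTT -> 1
  row 21 [10101]: clauses=FTTT -> 0
  row 22 [10110]: clauses=TTTT -> 1
  row 23 [10111]: clauses=FTTT -> 0
  row 24 [11000]: clauses=TTTT -> 1
  row 25 [11001]: clauses=FTTT -> 0
  row 26 [11010]: clauses=TTTF -> 0
  row 27 [11011]: clauses=FTTF -> 0
  row 28 [11100]: clauses=TFTT -> 0
  row 29 [11101]: clauses=FFTT -> 0
  row 30 [11110]: clauses=TTTF -> 0
  row 31 [11111]: clauses=FTTF -> 0
Full result column, 8 rows per line (x1,x2 fixed per line; x3,x4,x5 runs 000..111 left to right):
  rows 0-7 [x1,x2=00]: 10101010  (ones: 4)
  rows 8-15 [x1,x2=01]: 10000000  (ones: 1)
  rows 16-23 [x1,x2=10]: 10101010  (ones: 4)
  rows 24-31 [x1,x2=11]: 10000000  (ones: 1)
Satisfying assignments = 4+1+4+1 = 10

10


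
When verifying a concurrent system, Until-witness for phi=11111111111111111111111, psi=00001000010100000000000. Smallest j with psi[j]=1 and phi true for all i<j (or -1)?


(phi U psi) at 0: need smallest j with psi[j]=1 and phi[i]=1 for all i in [0,j).
Scan from step 0:
  step 0: phi=1, psi=0 -> continue
  step 1: phi=1, psi=0 -> continue
  step 2: phi=1, psi=0 -> continue
  step 3: phi=1, psi=0 -> continue
  step 4: psi=1 and phi held for [0,4) -> witness found
Witness step = 4

4


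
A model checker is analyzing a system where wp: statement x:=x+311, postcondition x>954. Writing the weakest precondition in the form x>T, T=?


Formula: wp(x:=E, P) = P[E/x] (substitute E for x in postcondition)
Step 1: Postcondition: x>954
Step 2: Substitute x+311 for x: x+311>954
Step 3: Solve for x: x > 954-311 = 643

643


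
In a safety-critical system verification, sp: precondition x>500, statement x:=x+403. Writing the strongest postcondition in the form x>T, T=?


Formula: sp(P, x:=E) = exists old_x. (x = E[old_x/x]) AND P[old_x/x] (old_x is the value of x before the assignment; eliminate old_x by solving x = E[old_x/x] for old_x)
Step 1: Precondition P: x>500, i.e. old_x > 500
Step 2: Assignment gives x = old_x + 403, so old_x = x - 403
Step 3: Substitute into P: x - 403 > 500
Step 4: Simplify: x > 500+403 = 903

903


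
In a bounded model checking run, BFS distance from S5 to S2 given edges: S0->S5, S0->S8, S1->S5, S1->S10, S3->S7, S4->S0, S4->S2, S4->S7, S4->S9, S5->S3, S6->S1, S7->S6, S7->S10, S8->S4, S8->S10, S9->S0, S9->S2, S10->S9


BFS layer-by-layer from S5:
  dist 0: {S5}
  dist 1: {S3}
  dist 2: {S7}
  dist 3: {S6, S10}
  dist 4: {S1, S9}
  dist 5: {S0, S2}
  -> S2 reached at distance 5
Shortest path length = 5

5


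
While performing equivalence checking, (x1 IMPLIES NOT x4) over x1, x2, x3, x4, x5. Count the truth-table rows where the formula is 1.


Formula: (x1 IMPLIES NOT x4) over 5 vars (32 rows)
Evaluate each row (x1, x2, x3, x4, x5 as bits, MSB first):
  row 0 [00000]: (0 IMPLIES NOT 0) -> 1
  row 1 [00001]: (0 IMPLIES NOT 0) -> 1
  row 2 [00010]: (0 IMPLIES NOT 1) -> 1
  row 3 [00011]: (0 IMPLIES NOT 1) -> 1
  row 4 [00100]: (0 IMPLIES NOT 0) -> 1
  row 5 [00101]: (0 IMPLIES NOT 0) -> 1
  row 6 [00110]: (0 IMPLIES NOT 1) -> 1
  row 7 [00111]: (0 IMPLIES NOT 1) -> 1
  row 8 [01000]: (0 IMPLIES NOT 0) -> 1
  row 9 [01001]: (0 IMPLIES NOT 0) -> 1
  row 10 [01010]: (0 IMPLIES NOT 1) -> 1
  row 11 [01011]: (0 IMPLIES NOT 1) -> 1
  row 12 [01100]: (0 IMPLIES NOT 0) -> 1
  row 13 [01101]: (0 IMPLIES NOT 0) -> 1
  row 14 [01110]: (0 IMPLIES NOT 1) -> 1
  row 15 [01111]: (0 IMPLIES NOT 1) -> 1
  row 16 [10000]: (1 IMPLIES NOT 0) -> 1
  row 17 [10001]: (1 IMPLIES NOT 0) -> 1
  row 18 [10010]: (1 IMPLIES NOT 1) -> 0
  row 19 [10011]: (1 IMPLIES NOT 1) -> 0
  row 20 [10100]: (1 IMPLIES NOT 0) -> 1
  row 21 [10101]: (1 IMPLIES NOT 0) -> 1
  row 22 [10110]: (1 IMPLIES NOT 1) -> 0
  row 23 [10111]: (1 IMPLIES NOT 1) -> 0
  row 24 [11000]: (1 IMPLIES NOT 0) -> 1
  row 25 [11001]: (1 IMPLIES NOT 0) -> 1
  row 26 [11010]: (1 IMPLIES NOT 1) -> 0
  row 27 [11011]: (1 IMPLIES NOT 1) -> 0
  row 28 [11100]: (1 IMPLIES NOT 0) -> 1
  row 29 [11101]: (1 IMPLIES NOT 0) -> 1
  row 30 [11110]: (1 IMPLIES NOT 1) -> 0
  row 31 [11111]: (1 IMPLIES NOT 1) -> 0
Full result column, 8 rows per line (x1,x2 fixed per line; x3,x4,x5 runs 000..111 left to right):
  rows 0-7 [x1,x2=00]: 11111111  (ones: 8)
  rows 8-15 [x1,x2=01]: 11111111  (ones: 8)
  rows 16-23 [x1,x2=10]: 11001100  (ones: 4)
  rows 24-31 [x1,x2=11]: 11001100  (ones: 4)
Count of 1-rows = 8+8+4+4 = 24

24


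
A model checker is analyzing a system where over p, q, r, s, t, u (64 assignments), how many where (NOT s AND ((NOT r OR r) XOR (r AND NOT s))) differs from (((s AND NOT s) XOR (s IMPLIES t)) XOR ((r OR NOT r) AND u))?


F1 = (NOT s AND ((NOT r OR r) XOR (r AND NOT s)))
F2 = (((s AND NOT s) XOR (s IMPLIES t)) XOR ((r OR NOT r) AND u))
Evaluate both on each of 64 rows (bits = p,q,r,s,t,u):
  row 0 [000000]: F1=1 F2=1 -> 0
  row 1 [000001]: F1=1 F2=0 (differ) -> 1
  row 2 [000010]: F1=1 F2=1 -> 0
  row 3 [000011]: F1=1 F2=0 (differ) -> 1
  row 4 [000100]: F1=0 F2=0 -> 0
  (every remaining row is evaluated the same way; all 64 results are listed next)
Full result column, 8 rows per line (p,q,r fixed per line; s,t,u runs 000..111 left to right):
  rows 0-7 [p,q,r=000]: 01010110  (ones: 4)
  rows 8-15 [p,q,r=001]: 10100110  (ones: 4)
  rows 16-23 [p,q,r=010]: 01010110  (ones: 4)
  rows 24-31 [p,q,r=011]: 10100110  (ones: 4)
  rows 32-39 [p,q,r=100]: 01010110  (ones: 4)
  rows 40-47 [p,q,r=101]: 10100110  (ones: 4)
  rows 48-55 [p,q,r=110]: 01010110  (ones: 4)
  rows 56-63 [p,q,r=111]: 10100110  (ones: 4)
Disagreements = 4+4+4+4+4+4+4+4 = 32

32


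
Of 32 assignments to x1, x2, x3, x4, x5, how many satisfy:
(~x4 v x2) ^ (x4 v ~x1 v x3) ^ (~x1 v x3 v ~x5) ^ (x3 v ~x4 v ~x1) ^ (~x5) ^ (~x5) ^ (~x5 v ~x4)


CNF with 7 clauses over 5 vars (32 assignments).
An assignment satisfies CNF iff every clause has >=1 true literal.
Check each row (bits = x1,x2,x3,x4,x5; clause T/F shown):
  row 0 [00000]: clauses=TTTTTTT -> 1
  row 1 [00001]: clauses=TTTTFFT -> 0
  row 2 [00010]: clauses=FTTTTTT -> 0
  row 3 [00011]: clauses=FTTTFFF -> 0
  row 4 [00100]: clauses=TTTTTTT -> 1
  row 5 [00101]: clauses=TTTTFFT -> 0
  row 6 [00110]: clauses=FTTTTTT -> 0
  row 7 [00111]: clauses=FTTTFFF -> 0
  row 8 [01000]: clauses=TTTTTTT -> 1
  row 9 [01001]: clauses=TTTTFFT -> 0
  row 10 [01010]: clauses=TTTTTTT -> 1
  row 11 [01011]: clauses=TTTTFFF -> 0
  row 12 [01100]: clauses=TTTTTTT -> 1
  row 13 [01101]: clauses=TTTTFFT -> 0
  row 14 [01110]: clauses=TTTTTTT -> 1
  row 15 [01111]: clauses=TTTTFFF -> 0
  row 16 [10000]: clauses=TFTTTTT -> 0
  row 17 [10001]: clauses=TFFTFFT -> 0
  row 18 [10010]: clauses=FTTFTTT -> 0
  row 19 [10011]: clauses=FTFFFFF -> 0
  row 20 [10100]: clauses=TTTTTTT -> 1
  row 21 [10101]: clauses=TTTTFFT -> 0
  row 22 [10110]: clauses=FTTTTTT -> 0
  row 23 [10111]: clauses=FTTTFFF -> 0
  row 24 [11000]: clauses=TFTTTTT -> 0
  row 25 [11001]: clauses=TFFTFFT -> 0
  row 26 [11010]: clauses=TTTFTTT -> 0
  row 27 [11011]: clauses=TTFFFFF -> 0
  row 28 [11100]: clauses=TTTTTTT -> 1
  row 29 [11101]: clauses=TTTTFFT -> 0
  row 30 [11110]: clauses=TTTTTTT -> 1
  row 31 [11111]: clauses=TTTTFFF -> 0
Full result column, 8 rows per line (x1,x2 fixed per line; x3,x4,x5 runs 000..111 left to right):
  rows 0-7 [x1,x2=00]: 10001000  (ones: 2)
  rows 8-15 [x1,x2=01]: 10101010  (ones: 4)
  rows 16-23 [x1,x2=10]: 00001000  (ones: 1)
  rows 24-31 [x1,x2=11]: 00001010  (ones: 2)
Satisfying assignments = 2+4+1+2 = 9

9


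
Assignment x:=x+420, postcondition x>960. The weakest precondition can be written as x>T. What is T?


Formula: wp(x:=E, P) = P[E/x] (substitute E for x in postcondition)
Step 1: Postcondition: x>960
Step 2: Substitute x+420 for x: x+420>960
Step 3: Solve for x: x > 960-420 = 540

540


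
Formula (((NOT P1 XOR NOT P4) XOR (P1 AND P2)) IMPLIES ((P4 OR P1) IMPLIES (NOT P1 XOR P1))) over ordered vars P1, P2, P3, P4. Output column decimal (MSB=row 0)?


Formula: (((NOT P1 XOR NOT P4) XOR (P1 AND P2)) IMPLIES ((P4 OR P1) IMPLIES (NOT P1 XOR P1))) over P1, P2, P3, P4 (16 rows)
Evaluate each row (bits = P1,P2,P3,P4, MSB first):
  row 0 [0000]: (((NOT 0 XOR NOT 0) XOR (0 AND 0)) IMPLIES ((0 OR 0) IMPLIES (NOT 0 XOR 0))) -> 1
  row 1 [0001]: (((NOT 0 XOR NOT 1) XOR (0 AND 0)) IMPLIES ((1 OR 0) IMPLIES (NOT 0 XOR 0))) -> 1
  row 2 [0010]: (((NOT 0 XOR NOT 0) XOR (0 AND 0)) IMPLIES ((0 OR 0) IMPLIES (NOT 0 XOR 0))) -> 1
  row 3 [0011]: (((NOT 0 XOR NOT 1) XOR (0 AND 0)) IMPLIES ((1 OR 0) IMPLIES (NOT 0 XOR 0))) -> 1
  row 4 [0100]: (((NOT 0 XOR NOT 0) XOR (0 AND 1)) IMPLIES ((0 OR 0) IMPLIES (NOT 0 XOR 0))) -> 1
  row 5 [0101]: (((NOT 0 XOR NOT 1) XOR (0 AND 1)) IMPLIES ((1 OR 0) IMPLIES (NOT 0 XOR 0))) -> 1
  row 6 [0110]: (((NOT 0 XOR NOT 0) XOR (0 AND 1)) IMPLIES ((0 OR 0) IMPLIES (NOT 0 XOR 0))) -> 1
  row 7 [0111]: (((NOT 0 XOR NOT 1) XOR (0 AND 1)) IMPLIES ((1 OR 0) IMPLIES (NOT 0 XOR 0))) -> 1
  row 8 [1000]: (((NOT 1 XOR NOT 0) XOR (1 AND 0)) IMPLIES ((0 OR 1) IMPLIES (NOT 1 XOR 1))) -> 1
  row 9 [1001]: (((NOT 1 XOR NOT 1) XOR (1 AND 0)) IMPLIES ((1 OR 1) IMPLIES (NOT 1 XOR 1))) -> 1
  row 10 [1010]: (((NOT 1 XOR NOT 0) XOR (1 AND 0)) IMPLIES ((0 OR 1) IMPLIES (NOT 1 XOR 1))) -> 1
  row 11 [1011]: (((NOT 1 XOR NOT 1) XOR (1 AND 0)) IMPLIES ((1 OR 1) IMPLIES (NOT 1 XOR 1))) -> 1
  row 12 [1100]: (((NOT 1 XOR NOT 0) XOR (1 AND 1)) IMPLIES ((0 OR 1) IMPLIES (NOT 1 XOR 1))) -> 1
  row 13 [1101]: (((NOT 1 XOR NOT 1) XOR (1 AND 1)) IMPLIES ((1 OR 1) IMPLIES (NOT 1 XOR 1))) -> 1
  row 14 [1110]: (((NOT 1 XOR NOT 0) XOR (1 AND 1)) IMPLIES ((0 OR 1) IMPLIES (NOT 1 XOR 1))) -> 1
  row 15 [1111]: (((NOT 1 XOR NOT 1) XOR (1 AND 1)) IMPLIES ((1 OR 1) IMPLIES (NOT 1 XOR 1))) -> 1
Full result column, 4 rows per line (P1,P2 fixed per line; P3,P4 runs 00..11 left to right):
  rows 0-3 [P1,P2=00]: 1111  = hex F
  rows 4-7 [P1,P2=01]: 1111  = hex F
  rows 8-11 [P1,P2=10]: 1111  = hex F
  rows 12-15 [P1,P2=11]: 1111  = hex F
Output column (row 0 .. row 15) = 1111111111111111
Output column grouped in 4s = 1111 1111 1111 1111 = 0xFFFF
Convert to decimal digit by digit (value = value*16 + digit):
  F -> 15
  15*16 + 15 (F) = 255
  255*16 + 15 (F) = 4095
  4095*16 + 15 (F) = 65535
Decimal = 65535

65535


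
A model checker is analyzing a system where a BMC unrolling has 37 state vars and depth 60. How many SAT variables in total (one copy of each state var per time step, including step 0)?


BMC unrolls to depth k, creating one copy of each state var for steps 0..k.
Step count = 60 + 1 = 61 (steps 0 through 60)
Vars per step = 37
Total = 37 * 61 = 2257

2257


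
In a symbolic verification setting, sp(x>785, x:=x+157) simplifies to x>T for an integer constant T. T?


Formula: sp(P, x:=E) = exists old_x. (x = E[old_x/x]) AND P[old_x/x] (old_x is the value of x before the assignment; eliminate old_x by solving x = E[old_x/x] for old_x)
Step 1: Precondition P: x>785, i.e. old_x > 785
Step 2: Assignment gives x = old_x + 157, so old_x = x - 157
Step 3: Substitute into P: x - 157 > 785
Step 4: Simplify: x > 785+157 = 942

942


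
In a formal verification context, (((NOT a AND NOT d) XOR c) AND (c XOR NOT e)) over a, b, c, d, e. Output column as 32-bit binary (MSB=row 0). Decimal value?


Formula: (((NOT a AND NOT d) XOR c) AND (c XOR NOT e)) over a, b, c, d, e (32 rows)
Evaluate each row (bits = a,b,c,d,e, MSB first):
  row 0 [00000]: (((NOT 0 AND NOT 0) XOR 0) AND (0 XOR NOT 0)) -> 1
  row 1 [00001]: (((NOT 0 AND NOT 0) XOR 0) AND (0 XOR NOT 1)) -> 0
  row 2 [00010]: (((NOT 0 AND NOT 1) XOR 0) AND (0 XOR NOT 0)) -> 0
  row 3 [00011]: (((NOT 0 AND NOT 1) XOR 0) AND (0 XOR NOT 1)) -> 0
  row 4 [00100]: (((NOT 0 AND NOT 0) XOR 1) AND (1 XOR NOT 0)) -> 0
  row 5 [00101]: (((NOT 0 AND NOT 0) XOR 1) AND (1 XOR NOT 1)) -> 0
  row 6 [00110]: (((NOT 0 AND NOT 1) XOR 1) AND (1 XOR NOT 0)) -> 0
  row 7 [00111]: (((NOT 0 AND NOT 1) XOR 1) AND (1 XOR NOT 1)) -> 1
  row 8 [01000]: (((NOT 0 AND NOT 0) XOR 0) AND (0 XOR NOT 0)) -> 1
  row 9 [01001]: (((NOT 0 AND NOT 0) XOR 0) AND (0 XOR NOT 1)) -> 0
  row 10 [01010]: (((NOT 0 AND NOT 1) XOR 0) AND (0 XOR NOT 0)) -> 0
  row 11 [01011]: (((NOT 0 AND NOT 1) XOR 0) AND (0 XOR NOT 1)) -> 0
  row 12 [01100]: (((NOT 0 AND NOT 0) XOR 1) AND (1 XOR NOT 0)) -> 0
  row 13 [01101]: (((NOT 0 AND NOT 0) XOR 1) AND (1 XOR NOT 1)) -> 0
  row 14 [01110]: (((NOT 0 AND NOT 1) XOR 1) AND (1 XOR NOT 0)) -> 0
  row 15 [01111]: (((NOT 0 AND NOT 1) XOR 1) AND (1 XOR NOT 1)) -> 1
  row 16 [10000]: (((NOT 1 AND NOT 0) XOR 0) AND (0 XOR NOT 0)) -> 0
  row 17 [10001]: (((NOT 1 AND NOT 0) XOR 0) AND (0 XOR NOT 1)) -> 0
  row 18 [10010]: (((NOT 1 AND NOT 1) XOR 0) AND (0 XOR NOT 0)) -> 0
  row 19 [10011]: (((NOT 1 AND NOT 1) XOR 0) AND (0 XOR NOT 1)) -> 0
  row 20 [10100]: (((NOT 1 AND NOT 0) XOR 1) AND (1 XOR NOT 0)) -> 0
  row 21 [10101]: (((NOT 1 AND NOT 0) XOR 1) AND (1 XOR NOT 1)) -> 1
  row 22 [10110]: (((NOT 1 AND NOT 1) XOR 1) AND (1 XOR NOT 0)) -> 0
  row 23 [10111]: (((NOT 1 AND NOT 1) XOR 1) AND (1 XOR NOT 1)) -> 1
  row 24 [11000]: (((NOT 1 AND NOT 0) XOR 0) AND (0 XOR NOT 0)) -> 0
  row 25 [11001]: (((NOT 1 AND NOT 0) XOR 0) AND (0 XOR NOT 1)) -> 0
  row 26 [11010]: (((NOT 1 AND NOT 1) XOR 0) AND (0 XOR NOT 0)) -> 0
  row 27 [11011]: (((NOT 1 AND NOT 1) XOR 0) AND (0 XOR NOT 1)) -> 0
  row 28 [11100]: (((NOT 1 AND NOT 0) XOR 1) AND (1 XOR NOT 0)) -> 0
  row 29 [11101]: (((NOT 1 AND NOT 0) XOR 1) AND (1 XOR NOT 1)) -> 1
  row 30 [11110]: (((NOT 1 AND NOT 1) XOR 1) AND (1 XOR NOT 0)) -> 0
  row 31 [11111]: (((NOT 1 AND NOT 1) XOR 1) AND (1 XOR NOT 1)) -> 1
Full result column, 4 rows per line (a,b,c fixed per line; d,e runs 00..11 left to right):
  rows 0-3 [a,b,c=000]: 1000  = hex 8
  rows 4-7 [a,b,c=001]: 0001  = hex 1
  rows 8-11 [a,b,c=010]: 1000  = hex 8
  rows 12-15 [a,b,c=011]: 0001  = hex 1
  rows 16-19 [a,b,c=100]: 0000  = hex 0
  rows 20-23 [a,b,c=101]: 0101  = hex 5
  rows 24-27 [a,b,c=110]: 0000  = hex 0
  rows 28-31 [a,b,c=111]: 0101  = hex 5
Output column (row 0 .. row 31) = 10000001100000010000010100000101
Output column grouped in 4s = 1000 0001 1000 0001 0000 0101 0000 0101 = 0x81810505
Convert to decimal digit by digit (value = value*16 + digit):
  8 -> 8
  8*16 + 1 = 129
  129*16 + 8 = 2072
  2072*16 + 1 = 33153
  33153*16 + 0 = 530448
  530448*16 + 5 = 8487173
  8487173*16 + 0 = 135794768
  135794768*16 + 5 = 2172716293
Decimal = 2172716293

2172716293


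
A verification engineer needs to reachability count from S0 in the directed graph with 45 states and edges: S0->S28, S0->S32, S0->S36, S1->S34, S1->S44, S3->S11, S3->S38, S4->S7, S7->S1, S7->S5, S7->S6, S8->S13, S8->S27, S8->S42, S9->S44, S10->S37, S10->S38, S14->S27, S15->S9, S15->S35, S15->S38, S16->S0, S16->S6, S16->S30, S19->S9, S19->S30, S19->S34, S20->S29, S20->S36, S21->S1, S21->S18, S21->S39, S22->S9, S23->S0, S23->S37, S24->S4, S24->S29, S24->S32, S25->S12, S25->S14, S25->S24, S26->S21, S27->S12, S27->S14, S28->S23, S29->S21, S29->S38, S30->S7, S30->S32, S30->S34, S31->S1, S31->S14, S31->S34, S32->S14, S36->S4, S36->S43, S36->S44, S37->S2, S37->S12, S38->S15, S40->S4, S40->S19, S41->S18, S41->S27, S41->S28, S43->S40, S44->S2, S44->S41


BFS from S0:
  layer 0: {S0}
  layer 1: {S28, S32, S36}
  layer 2: {S4, S14, S23, S43, S44}
  layer 3: {S2, S7, S27, S37, S40, S41}
  layer 4: {S1, S5, S6, S12, S18, S19}
  layer 5: {S9, S30, S34}
Reachable set: {S0, S1, S2, S4, S5, S6, S7, S9, S12, S14, S18, S19, S23, S27, S28, S30, S32, S34, S36, S37, S40, S41, S43, S44}
Count = 24

24


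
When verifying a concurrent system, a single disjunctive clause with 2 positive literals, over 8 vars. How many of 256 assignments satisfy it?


Step 1: Total=2^8=256
Step 2: Unsat when all 2 false: 2^6=64
Step 3: Sat=256-64=192

192


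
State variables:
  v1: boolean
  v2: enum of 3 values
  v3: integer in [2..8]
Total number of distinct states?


State space = product of domain sizes of all variables.
Domain sizes:
  v1 (boolean): 2
  v2 (enum of 3 values): 3
  v3 (integer in [2..8]): 7
Product = 2 * 3 * 7 = 42

42
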